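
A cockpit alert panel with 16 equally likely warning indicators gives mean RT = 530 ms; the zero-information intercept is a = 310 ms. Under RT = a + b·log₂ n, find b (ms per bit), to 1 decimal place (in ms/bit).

55.0 ms/bit

16 alternatives carry log₂ 16 = 4 bits; the choice cost is 530 − 310 = 220 ms, so b = 220/4 = 55.000 ms/bit.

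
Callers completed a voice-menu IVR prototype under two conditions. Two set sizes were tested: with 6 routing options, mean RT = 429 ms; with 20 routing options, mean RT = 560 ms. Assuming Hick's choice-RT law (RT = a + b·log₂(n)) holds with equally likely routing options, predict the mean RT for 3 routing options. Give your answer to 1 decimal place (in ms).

353.6 ms

Solve the two-equation system in a and b:
  b = (560 − 429) / (log₂ 20 − log₂ 6) = 131 / (4.3219 − 2.5850) = 75.419 ms/bit
  a = 429 − 75.419 × 2.5850 = 234.045 ms
Then RT(3) = 234.045 + 75.419 × log₂ 3 = 234.045 + 75.419 × 1.5850 ≈ 353.581 ms.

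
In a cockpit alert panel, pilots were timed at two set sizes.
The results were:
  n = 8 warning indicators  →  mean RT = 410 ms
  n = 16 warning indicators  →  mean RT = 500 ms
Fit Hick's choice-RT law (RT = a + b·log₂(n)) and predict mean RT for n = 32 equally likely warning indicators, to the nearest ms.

590 ms

Solve the two-equation system in a and b:
  b = (500 − 410) / (log₂ 16 − log₂ 8) = 90 / (4 − 3) = 90 ms/bit
  a = 410 − 90 × 3 = 140 ms
Then RT(32) = 140 + 90 × log₂ 32 = 140 + 90 × 5 ≈ 590.000 ms.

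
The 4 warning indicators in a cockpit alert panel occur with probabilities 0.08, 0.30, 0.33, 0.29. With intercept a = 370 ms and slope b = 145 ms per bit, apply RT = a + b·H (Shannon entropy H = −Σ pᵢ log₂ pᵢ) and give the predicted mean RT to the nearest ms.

639 ms

H = 0.08·log₂(1/0.08) + 0.30·log₂(1/0.30) + 0.33·log₂(1/0.33) + 0.29·log₂(1/0.29) = 1.8583 bits.
RT = 370 + 145 × 1.8583 = 639.46 ms.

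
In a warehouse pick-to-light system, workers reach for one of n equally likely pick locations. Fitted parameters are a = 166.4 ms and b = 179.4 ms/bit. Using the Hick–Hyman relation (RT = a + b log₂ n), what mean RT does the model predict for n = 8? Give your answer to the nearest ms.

705 ms

log₂(8) = 3 bits, so RT = 166.4 + 179.4 × 3 ≈ 704.600 ms.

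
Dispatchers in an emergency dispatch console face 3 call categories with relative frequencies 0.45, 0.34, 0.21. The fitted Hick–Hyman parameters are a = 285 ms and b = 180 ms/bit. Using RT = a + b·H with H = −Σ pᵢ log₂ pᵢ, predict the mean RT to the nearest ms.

559 ms

H = 0.45·log₂(1/0.45) + 0.34·log₂(1/0.34) + 0.21·log₂(1/0.21) = 1.5204 bits.
RT = 285 + 180 × 1.5204 = 558.67 ms.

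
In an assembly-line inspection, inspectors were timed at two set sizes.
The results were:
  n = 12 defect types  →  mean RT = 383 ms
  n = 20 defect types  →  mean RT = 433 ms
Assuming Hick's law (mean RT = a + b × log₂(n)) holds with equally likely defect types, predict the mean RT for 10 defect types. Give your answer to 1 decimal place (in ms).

Solve the two-equation system in a and b:
  b = (433 − 383) / (log₂ 20 − log₂ 12) = 50 / (4.3219 − 3.5850) = 67.846 ms/bit
  a = 383 − 67.846 × 3.5850 = 139.775 ms
Then RT(10) = 139.775 + 67.846 × log₂ 10 = 139.775 + 67.846 × 3.3219 ≈ 365.154 ms.

365.2 ms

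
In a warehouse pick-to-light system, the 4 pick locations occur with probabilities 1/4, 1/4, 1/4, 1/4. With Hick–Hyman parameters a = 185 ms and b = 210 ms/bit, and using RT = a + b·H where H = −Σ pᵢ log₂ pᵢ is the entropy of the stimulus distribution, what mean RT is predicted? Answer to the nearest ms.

605 ms

H = −Σ pᵢ log₂ pᵢ = 0.25·2 + 0.25·2 + 0.25·2 + 0.25·2 = 2.000 bits.
RT = 185 + 210 × 2.000 = 605.00 ms.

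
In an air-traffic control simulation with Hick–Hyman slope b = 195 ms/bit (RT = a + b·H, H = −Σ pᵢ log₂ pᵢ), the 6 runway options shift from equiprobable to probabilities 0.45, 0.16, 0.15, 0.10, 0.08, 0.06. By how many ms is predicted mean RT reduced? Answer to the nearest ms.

71 ms

Equiprobable entropy H₀ = log₂ 6 = 2.5850 bits.
Skewed entropy H = −Σ pᵢ log₂ pᵢ = 2.2192 bits.
ΔRT = b·(H₀ − H) = 195 × 0.3658 = 71.32 ms.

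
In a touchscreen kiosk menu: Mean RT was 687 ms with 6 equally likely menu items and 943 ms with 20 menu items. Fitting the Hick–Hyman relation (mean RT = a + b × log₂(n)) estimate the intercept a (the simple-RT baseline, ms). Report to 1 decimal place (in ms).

The slope on a log₂ axis is (943 − 687) / (4.3219 − 2.5850) = 147.383 ms/bit.
Intercept: a = 687 − 147.383·log₂(6) = 306.019 ms.

306.0 ms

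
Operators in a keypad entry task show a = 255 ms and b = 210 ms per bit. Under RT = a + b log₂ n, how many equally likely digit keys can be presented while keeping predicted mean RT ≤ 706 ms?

Information budget: (706 − 255)/210 = 2.1476 bits, so n ≤ 2^2.1476 = 4.431 → at most 4.

4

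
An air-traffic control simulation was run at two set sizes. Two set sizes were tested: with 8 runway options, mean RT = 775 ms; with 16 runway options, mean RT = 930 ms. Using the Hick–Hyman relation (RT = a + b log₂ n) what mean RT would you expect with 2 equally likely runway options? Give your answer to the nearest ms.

RT is linear in log₂ n, so two points fix the line:
  b = (930 − 775) / (log₂ 16 − log₂ 8) = 155 / (4 − 3) = 155 ms/bit
  a = 775 − 155 × 3 = 310 ms
Then RT(2) = 310 + 155 × log₂ 2 = 310 + 155 × 1 ≈ 465.000 ms.

465 ms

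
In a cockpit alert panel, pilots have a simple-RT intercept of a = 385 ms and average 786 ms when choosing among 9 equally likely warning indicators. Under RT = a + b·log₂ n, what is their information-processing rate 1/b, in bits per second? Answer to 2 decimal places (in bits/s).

7.91 bits/s

b = (786 − 385)/log₂ 9 = 401/3.1699 = 126.501 ms per bit = 0.12650 s/bit; the reciprocal is 7.905 bits/s.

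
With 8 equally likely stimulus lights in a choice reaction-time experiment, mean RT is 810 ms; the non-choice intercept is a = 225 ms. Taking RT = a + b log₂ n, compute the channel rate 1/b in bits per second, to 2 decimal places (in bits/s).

b = (810 − 225)/log₂ 8 = 585/3 = 195.000 ms per bit = 0.19500 s/bit; the reciprocal is 5.128 bits/s.

5.13 bits/s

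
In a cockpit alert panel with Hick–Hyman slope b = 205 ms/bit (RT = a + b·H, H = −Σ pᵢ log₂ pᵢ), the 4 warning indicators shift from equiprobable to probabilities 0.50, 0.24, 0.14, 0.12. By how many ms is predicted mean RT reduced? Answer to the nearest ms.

Equiprobable entropy H₀ = log₂ 4 = 2.0000 bits.
Skewed entropy H = −Σ pᵢ log₂ pᵢ = 1.7583 bits.
ΔRT = b·(H₀ − H) = 205 × 0.2417 = 49.55 ms.

50 ms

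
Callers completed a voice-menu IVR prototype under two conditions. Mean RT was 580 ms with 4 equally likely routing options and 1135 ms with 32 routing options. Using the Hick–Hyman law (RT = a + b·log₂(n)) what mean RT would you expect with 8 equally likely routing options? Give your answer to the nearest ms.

765 ms

Fit slope and intercept:
  b = (1135 − 580) / (log₂ 32 − log₂ 4) = 555 / (5 − 2) = 185 ms/bit
  a = 580 − 185 × 2 = 210 ms
Then RT(8) = 210 + 185 × log₂ 8 = 210 + 185 × 3 ≈ 765.000 ms.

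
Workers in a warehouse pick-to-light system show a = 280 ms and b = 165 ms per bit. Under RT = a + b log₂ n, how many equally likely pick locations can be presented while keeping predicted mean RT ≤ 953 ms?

16

Set 280 + 165·log₂ n ≤ 953 → log₂ n ≤ (953 − 280)/165 = 4.0788.
So n ≤ 2^4.0788 = 16.898; the largest integer n is 16.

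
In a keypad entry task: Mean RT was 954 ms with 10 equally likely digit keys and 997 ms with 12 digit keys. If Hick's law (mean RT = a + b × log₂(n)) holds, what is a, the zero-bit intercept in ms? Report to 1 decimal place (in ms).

410.9 ms

The slope on a log₂ axis is (997 − 954) / (3.5850 − 3.3219) = 163.477 ms/bit.
Intercept: a = 954 − 163.477·log₂(10) = 410.942 ms.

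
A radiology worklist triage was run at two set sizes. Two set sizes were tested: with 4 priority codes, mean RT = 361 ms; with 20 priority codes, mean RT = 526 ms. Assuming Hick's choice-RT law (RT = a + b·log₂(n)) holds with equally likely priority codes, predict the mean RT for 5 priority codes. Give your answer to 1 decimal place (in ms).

RT is linear in log₂ n, so two points fix the line:
  b = (526 − 361) / (log₂ 20 − log₂ 4) = 165 / (4.3219 − 2) = 71.062 ms/bit
  a = 361 − 71.062 × 2 = 218.877 ms
Then RT(5) = 218.877 + 71.062 × log₂ 5 = 218.877 + 71.062 × 2.3219 ≈ 383.877 ms.

383.9 ms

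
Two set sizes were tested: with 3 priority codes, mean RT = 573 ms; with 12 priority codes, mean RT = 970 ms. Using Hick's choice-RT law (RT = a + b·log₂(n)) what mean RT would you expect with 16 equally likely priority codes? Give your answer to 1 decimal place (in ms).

1052.4 ms

Solve the two-equation system in a and b:
  b = (970 − 573) / (log₂ 12 − log₂ 3) = 397 / (3.5850 − 1.5850) = 198.500 ms/bit
  a = 573 − 198.500 × 1.5850 = 258.385 ms
Then RT(16) = 258.385 + 198.500 × log₂ 16 = 258.385 + 198.500 × 4 ≈ 1052.385 ms.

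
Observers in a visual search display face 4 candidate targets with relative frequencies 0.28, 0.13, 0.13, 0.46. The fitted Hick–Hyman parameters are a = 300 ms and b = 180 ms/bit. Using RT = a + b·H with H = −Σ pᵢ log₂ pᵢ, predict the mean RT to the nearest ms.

H = 0.28·log₂(1/0.28) + 0.13·log₂(1/0.13) + 0.13·log₂(1/0.13) + 0.46·log₂(1/0.46) = 1.7948 bits.
RT = 300 + 180 × 1.7948 = 623.07 ms.

623 ms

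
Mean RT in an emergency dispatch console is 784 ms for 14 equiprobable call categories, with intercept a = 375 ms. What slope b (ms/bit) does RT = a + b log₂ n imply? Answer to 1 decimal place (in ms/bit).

14 alternatives carry log₂ 14 = 3.8074 bits; the choice cost is 784 − 375 = 409 ms, so b = 409/3.8074 = 107.424 ms/bit.

107.4 ms/bit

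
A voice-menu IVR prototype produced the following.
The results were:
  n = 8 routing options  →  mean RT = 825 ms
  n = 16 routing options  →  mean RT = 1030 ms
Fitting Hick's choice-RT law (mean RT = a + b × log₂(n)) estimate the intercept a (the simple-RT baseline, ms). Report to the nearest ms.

Slope: b = (1030 − 825) / (log₂ 16 − log₂ 8) = 205/1.0000 = 205 ms/bit.
Intercept: a = 825 − 205·log₂(8) = 210.000 ms.

210 ms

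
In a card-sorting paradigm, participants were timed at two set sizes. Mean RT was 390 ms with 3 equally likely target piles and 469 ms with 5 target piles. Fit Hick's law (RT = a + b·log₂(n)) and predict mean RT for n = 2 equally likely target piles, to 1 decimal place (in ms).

With log₂ n on the abscissa the relation is linear; from the two conditions:
  b = (469 − 390) / (log₂ 5 − log₂ 3) = 79 / (2.3219 − 1.5850) = 107.196 ms/bit
  a = 390 − 107.196 × 1.5850 = 220.098 ms
Then RT(2) = 220.098 + 107.196 × log₂ 2 = 220.098 + 107.196 × 1 ≈ 327.294 ms.

327.3 ms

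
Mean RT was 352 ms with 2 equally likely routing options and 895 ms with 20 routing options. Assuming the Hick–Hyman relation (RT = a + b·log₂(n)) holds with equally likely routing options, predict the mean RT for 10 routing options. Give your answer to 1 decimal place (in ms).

731.5 ms

Solve the two-equation system in a and b:
  b = (895 − 352) / (log₂ 20 − log₂ 2) = 543 / (4.3219 − 1) = 163.459 ms/bit
  a = 352 − 163.459 × 1 = 188.541 ms
Then RT(10) = 188.541 + 163.459 × log₂ 10 = 188.541 + 163.459 × 3.3219 ≈ 731.541 ms.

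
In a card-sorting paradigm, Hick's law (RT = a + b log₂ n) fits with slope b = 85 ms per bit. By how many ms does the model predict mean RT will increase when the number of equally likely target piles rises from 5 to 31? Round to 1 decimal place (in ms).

Only the slope matters, since a is common to both: ΔRT = b·log₂(n₂/n₁).
log₂(31) − log₂(5) = 4.9542 − 2.3219 = 2.6323.
ΔRT = 85 × 2.6323 = 223.743 ms.

223.7 ms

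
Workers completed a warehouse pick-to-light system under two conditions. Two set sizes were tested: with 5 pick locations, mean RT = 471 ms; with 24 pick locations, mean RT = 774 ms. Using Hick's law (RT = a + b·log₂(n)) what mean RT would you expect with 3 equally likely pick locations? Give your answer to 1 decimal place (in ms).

372.3 ms

RT is linear in log₂ n, so two points fix the line:
  b = (774 − 471) / (log₂ 24 − log₂ 5) = 303 / (4.5850 − 2.3219) = 133.891 ms/bit
  a = 471 − 133.891 × 2.3219 = 160.115 ms
Then RT(3) = 160.115 + 133.891 × log₂ 3 = 160.115 + 133.891 × 1.5850 ≈ 372.327 ms.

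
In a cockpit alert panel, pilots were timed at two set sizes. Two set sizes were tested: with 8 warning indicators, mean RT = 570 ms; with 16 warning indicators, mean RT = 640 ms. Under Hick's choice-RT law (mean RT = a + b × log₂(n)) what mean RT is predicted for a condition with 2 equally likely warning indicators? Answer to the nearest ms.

RT is linear in log₂ n, so two points fix the line:
  b = (640 − 570) / (log₂ 16 − log₂ 8) = 70 / (4 − 3) = 70 ms/bit
  a = 570 − 70 × 3 = 360 ms
Then RT(2) = 360 + 70 × log₂ 2 = 360 + 70 × 1 ≈ 430.000 ms.

430 ms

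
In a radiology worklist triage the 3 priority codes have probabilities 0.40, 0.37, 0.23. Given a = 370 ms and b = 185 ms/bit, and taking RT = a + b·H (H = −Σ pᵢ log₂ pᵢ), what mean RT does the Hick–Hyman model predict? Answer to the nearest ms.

656 ms

H = 0.40·log₂(1/0.40) + 0.37·log₂(1/0.37) + 0.23·log₂(1/0.23) = 1.5472 bits.
RT = 370 + 185 × 1.5472 = 656.23 ms.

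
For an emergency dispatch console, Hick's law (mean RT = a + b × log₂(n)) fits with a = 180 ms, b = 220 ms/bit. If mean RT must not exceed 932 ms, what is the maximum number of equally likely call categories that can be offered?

Information budget: (932 − 180)/220 = 3.4182 bits, so n ≤ 2^3.4182 = 10.690 → at most 10.

10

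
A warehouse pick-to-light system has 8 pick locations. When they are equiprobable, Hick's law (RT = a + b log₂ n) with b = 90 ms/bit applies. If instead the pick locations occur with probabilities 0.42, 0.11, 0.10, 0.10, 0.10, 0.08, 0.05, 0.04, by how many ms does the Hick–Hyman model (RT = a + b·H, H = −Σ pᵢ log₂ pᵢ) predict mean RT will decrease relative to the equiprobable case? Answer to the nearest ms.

39 ms

Equiprobable entropy H₀ = log₂ 8 = 3.0000 bits.
Skewed entropy H = −Σ pᵢ log₂ pᵢ = 2.5659 bits.
ΔRT = b·(H₀ − H) = 90 × 0.4341 = 39.07 ms.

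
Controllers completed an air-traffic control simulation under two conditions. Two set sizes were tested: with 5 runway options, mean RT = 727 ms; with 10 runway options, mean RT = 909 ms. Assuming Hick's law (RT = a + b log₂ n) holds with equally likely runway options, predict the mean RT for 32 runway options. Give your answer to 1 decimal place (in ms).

With log₂ n on the abscissa the relation is linear; from the two conditions:
  b = (909 − 727) / (log₂ 10 − log₂ 5) = 182 / (3.3219 − 2.3219) = 182.000 ms/bit
  a = 727 − 182.000 × 2.3219 = 304.409 ms
Then RT(32) = 304.409 + 182.000 × log₂ 32 = 304.409 + 182.000 × 5 ≈ 1214.409 ms.

1214.4 ms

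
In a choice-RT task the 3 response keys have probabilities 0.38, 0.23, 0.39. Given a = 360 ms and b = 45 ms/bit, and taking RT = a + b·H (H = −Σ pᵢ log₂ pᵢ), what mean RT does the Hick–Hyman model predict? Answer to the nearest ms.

430 ms

Entropy contributions −pᵢ log₂ pᵢ: 0.5305, 0.4877, 0.5298; sum H = 1.5479 bits.
RT = a + bH = 360 + 45·1.5479 = 429.66 ms.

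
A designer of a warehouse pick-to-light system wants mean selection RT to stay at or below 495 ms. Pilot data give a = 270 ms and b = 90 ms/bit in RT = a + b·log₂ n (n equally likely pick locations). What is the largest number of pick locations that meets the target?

5

90·log₂ n ≤ 495 − 270 = 225, giving log₂ n ≤ 2.5000 and n ≤ 5.657. The largest whole number is 5.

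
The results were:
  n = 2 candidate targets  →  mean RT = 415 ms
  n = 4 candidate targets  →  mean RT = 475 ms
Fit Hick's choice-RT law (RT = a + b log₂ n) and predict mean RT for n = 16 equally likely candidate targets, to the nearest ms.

595 ms

Fit slope and intercept:
  b = (475 − 415) / (log₂ 4 − log₂ 2) = 60 / (2 − 1) = 60 ms/bit
  a = 415 − 60 × 1 = 355 ms
Then RT(16) = 355 + 60 × log₂ 16 = 355 + 60 × 4 ≈ 595.000 ms.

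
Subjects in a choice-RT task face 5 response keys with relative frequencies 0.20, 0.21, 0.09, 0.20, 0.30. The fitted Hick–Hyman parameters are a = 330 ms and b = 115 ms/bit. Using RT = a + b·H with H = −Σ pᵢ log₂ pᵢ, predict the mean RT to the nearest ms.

587 ms

Entropy contributions −pᵢ log₂ pᵢ: 0.4644, 0.4728, 0.3127, 0.4644, 0.5211; sum H = 2.2353 bits.
RT = a + bH = 330 + 115·2.2353 = 587.06 ms.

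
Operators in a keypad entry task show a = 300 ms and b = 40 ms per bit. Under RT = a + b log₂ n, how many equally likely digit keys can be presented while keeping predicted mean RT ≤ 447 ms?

Information budget: (447 − 300)/40 = 3.6750 bits, so n ≤ 2^3.6750 = 12.773 → at most 12.

12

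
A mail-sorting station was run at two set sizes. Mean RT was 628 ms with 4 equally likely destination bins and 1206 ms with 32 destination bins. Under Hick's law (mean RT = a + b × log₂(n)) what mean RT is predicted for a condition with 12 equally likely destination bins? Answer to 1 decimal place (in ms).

933.4 ms

With log₂ n on the abscissa the relation is linear; from the two conditions:
  b = (1206 − 628) / (log₂ 32 − log₂ 4) = 578 / (5 − 2) = 192.667 ms/bit
  a = 628 − 192.667 × 2 = 242.667 ms
Then RT(12) = 242.667 + 192.667 × log₂ 12 = 242.667 + 192.667 × 3.5850 ≈ 933.369 ms.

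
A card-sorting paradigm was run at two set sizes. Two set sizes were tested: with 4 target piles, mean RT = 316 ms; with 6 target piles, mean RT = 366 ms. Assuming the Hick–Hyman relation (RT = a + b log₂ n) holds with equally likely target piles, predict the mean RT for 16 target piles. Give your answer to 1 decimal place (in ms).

Solve the two-equation system in a and b:
  b = (366 − 316) / (log₂ 6 − log₂ 4) = 50 / (2.5850 − 2) = 85.476 ms/bit
  a = 316 − 85.476 × 2 = 145.049 ms
Then RT(16) = 145.049 + 85.476 × log₂ 16 = 145.049 + 85.476 × 4 ≈ 486.951 ms.

487.0 ms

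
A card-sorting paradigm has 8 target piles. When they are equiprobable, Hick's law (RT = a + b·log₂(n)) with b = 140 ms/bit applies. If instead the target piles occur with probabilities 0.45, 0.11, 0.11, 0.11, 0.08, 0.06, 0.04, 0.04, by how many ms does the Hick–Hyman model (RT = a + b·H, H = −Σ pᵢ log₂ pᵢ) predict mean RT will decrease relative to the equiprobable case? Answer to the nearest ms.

The RT saving is b·ΔH. Equiprobable H₀ = log₂(8) = 3.0000 bits; with the given probabilities H = 2.4758 bits.
b·(H₀ − H) = 140 × (3.0000 − 2.4758) = 73.39 ms.

73 ms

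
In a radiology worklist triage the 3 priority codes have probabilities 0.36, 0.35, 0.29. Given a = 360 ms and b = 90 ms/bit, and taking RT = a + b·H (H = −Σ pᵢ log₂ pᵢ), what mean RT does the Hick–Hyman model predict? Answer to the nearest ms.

H = 0.36·log₂(1/0.36) + 0.35·log₂(1/0.35) + 0.29·log₂(1/0.29) = 1.5786 bits.
RT = 360 + 90 × 1.5786 = 502.08 ms.

502 ms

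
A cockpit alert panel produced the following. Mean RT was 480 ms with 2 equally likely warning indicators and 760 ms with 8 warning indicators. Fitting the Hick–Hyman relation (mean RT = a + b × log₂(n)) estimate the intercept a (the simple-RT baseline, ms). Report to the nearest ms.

The slope on a log₂ axis is (760 − 480) / (3 − 1) = 140 ms/bit.
a = RT₁ − b·log₂ n₁ = 480 − 140 × 1 = 340.000 ms.

340 ms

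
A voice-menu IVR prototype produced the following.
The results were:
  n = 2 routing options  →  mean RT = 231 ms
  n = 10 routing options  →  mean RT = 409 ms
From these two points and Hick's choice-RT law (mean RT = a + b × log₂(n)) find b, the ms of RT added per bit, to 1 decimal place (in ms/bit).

The slope on a log₂ axis is (409 − 231) / (3.3219 − 1) = 76.660 ms/bit.

76.7 ms/bit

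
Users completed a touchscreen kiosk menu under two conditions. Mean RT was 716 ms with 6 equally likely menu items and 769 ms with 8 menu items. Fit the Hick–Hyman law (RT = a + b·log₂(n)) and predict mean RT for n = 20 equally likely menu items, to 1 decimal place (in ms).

RT is linear in log₂ n, so two points fix the line:
  b = (769 − 716) / (log₂ 8 − log₂ 6) = 53 / (3 − 2.5850) = 127.699 ms/bit
  a = 716 − 127.699 × 2.5850 = 385.902 ms
Then RT(20) = 385.902 + 127.699 × log₂ 20 = 385.902 + 127.699 × 4.3219 ≈ 937.809 ms.

937.8 ms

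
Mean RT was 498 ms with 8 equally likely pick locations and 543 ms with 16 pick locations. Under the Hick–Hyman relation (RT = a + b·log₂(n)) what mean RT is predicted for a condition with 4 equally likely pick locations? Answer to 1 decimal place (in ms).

With log₂ n on the abscissa the relation is linear; from the two conditions:
  b = (543 − 498) / (log₂ 16 − log₂ 8) = 45 / (4 − 3) = 45.000 ms/bit
  a = 498 − 45.000 × 3 = 363.000 ms
Then RT(4) = 363.000 + 45.000 × log₂ 4 = 363.000 + 45.000 × 2 ≈ 453.000 ms.

453.0 ms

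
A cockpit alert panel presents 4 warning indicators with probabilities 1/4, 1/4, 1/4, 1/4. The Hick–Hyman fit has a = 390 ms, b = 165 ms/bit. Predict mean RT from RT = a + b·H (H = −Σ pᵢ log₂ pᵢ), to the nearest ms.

Each term −pᵢ log₂ pᵢ: 0.25·2 + 0.25·2 + 0.25·2 + 0.25·2; summed, H = 2.000 bits.
Mean RT = a + bH = 390 + 165·2.000 = 720.00 ms.

720 ms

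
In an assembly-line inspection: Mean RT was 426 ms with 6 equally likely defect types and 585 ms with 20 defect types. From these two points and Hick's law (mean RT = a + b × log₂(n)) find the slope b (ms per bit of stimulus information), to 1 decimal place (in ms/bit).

b = (RT₂ − RT₁)/(log₂ n₂ − log₂ n₁) = (585 − 426)/(4.3219 − 2.5850) = 91.539 ms/bit.

91.5 ms/bit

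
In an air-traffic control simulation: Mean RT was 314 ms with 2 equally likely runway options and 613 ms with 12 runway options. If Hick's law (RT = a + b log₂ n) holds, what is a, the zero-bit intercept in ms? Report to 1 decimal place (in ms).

b = (RT₂ − RT₁)/(log₂ n₂ − log₂ n₁) = (613 − 314)/(3.5850 − 1) = 115.669 ms/bit.
Intercept: a = 314 − 115.669·log₂(2) = 198.331 ms.

198.3 ms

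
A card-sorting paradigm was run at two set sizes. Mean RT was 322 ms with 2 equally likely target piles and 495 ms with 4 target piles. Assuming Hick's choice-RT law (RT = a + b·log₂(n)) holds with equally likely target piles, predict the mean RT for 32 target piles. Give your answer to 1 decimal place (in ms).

1014.0 ms

Solve the two-equation system in a and b:
  b = (495 − 322) / (log₂ 4 − log₂ 2) = 173 / (2 − 1) = 173.000 ms/bit
  a = 322 − 173.000 × 1 = 149.000 ms
Then RT(32) = 149.000 + 173.000 × log₂ 32 = 149.000 + 173.000 × 5 ≈ 1014.000 ms.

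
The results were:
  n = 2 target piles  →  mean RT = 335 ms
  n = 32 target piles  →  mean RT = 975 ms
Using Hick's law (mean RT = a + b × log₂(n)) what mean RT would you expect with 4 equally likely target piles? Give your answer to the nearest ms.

495 ms

Solve the two-equation system in a and b:
  b = (975 − 335) / (log₂ 32 − log₂ 2) = 640 / (5 − 1) = 160 ms/bit
  a = 335 − 160 × 1 = 175 ms
Then RT(4) = 175 + 160 × log₂ 4 = 175 + 160 × 2 ≈ 495.000 ms.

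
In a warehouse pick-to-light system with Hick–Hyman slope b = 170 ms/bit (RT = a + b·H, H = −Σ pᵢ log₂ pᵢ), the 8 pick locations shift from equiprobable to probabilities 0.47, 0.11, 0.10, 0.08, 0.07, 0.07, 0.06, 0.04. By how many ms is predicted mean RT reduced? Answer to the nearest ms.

93 ms

The RT saving is b·ΔH. Equiprobable H₀ = log₂(8) = 3.0000 bits; with the given probabilities H = 2.4523 bits.
b·(H₀ − H) = 170 × (3.0000 − 2.4523) = 93.10 ms.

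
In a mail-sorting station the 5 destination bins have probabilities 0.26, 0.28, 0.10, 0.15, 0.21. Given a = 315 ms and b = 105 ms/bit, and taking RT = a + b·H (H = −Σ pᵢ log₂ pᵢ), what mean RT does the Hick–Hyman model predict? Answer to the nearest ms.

H = 0.26·log₂(1/0.26) + 0.28·log₂(1/0.28) + 0.10·log₂(1/0.10) + 0.15·log₂(1/0.15) + 0.21·log₂(1/0.21) = 2.2351 bits.
RT = 315 + 105 × 2.2351 = 549.68 ms.

550 ms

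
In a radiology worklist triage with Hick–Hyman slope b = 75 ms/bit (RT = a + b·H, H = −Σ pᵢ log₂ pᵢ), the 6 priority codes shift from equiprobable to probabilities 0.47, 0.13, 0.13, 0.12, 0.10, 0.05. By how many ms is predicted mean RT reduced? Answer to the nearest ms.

The RT saving is b·ΔH. Equiprobable H₀ = log₂(6) = 2.5850 bits; with the given probabilities H = 2.1926 bits.
b·(H₀ − H) = 75 × (2.5850 − 2.1926) = 29.43 ms.

29 ms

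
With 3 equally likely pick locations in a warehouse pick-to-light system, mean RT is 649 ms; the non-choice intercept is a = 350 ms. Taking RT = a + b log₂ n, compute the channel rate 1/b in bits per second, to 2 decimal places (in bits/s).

b = (649 − 350)/log₂ 3 = 299/1.5850 = 188.648 ms per bit = 0.18865 s/bit; the reciprocal is 5.301 bits/s.

5.30 bits/s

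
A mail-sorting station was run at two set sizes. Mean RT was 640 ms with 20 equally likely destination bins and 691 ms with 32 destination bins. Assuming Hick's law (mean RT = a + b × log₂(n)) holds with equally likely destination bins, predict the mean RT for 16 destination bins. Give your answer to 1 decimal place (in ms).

Fit slope and intercept:
  b = (691 − 640) / (log₂ 32 − log₂ 20) = 51 / (5 − 4.3219) = 75.213 ms/bit
  a = 640 − 75.213 × 4.3219 = 314.934 ms
Then RT(16) = 314.934 + 75.213 × log₂ 16 = 314.934 + 75.213 × 4 ≈ 615.787 ms.

615.8 ms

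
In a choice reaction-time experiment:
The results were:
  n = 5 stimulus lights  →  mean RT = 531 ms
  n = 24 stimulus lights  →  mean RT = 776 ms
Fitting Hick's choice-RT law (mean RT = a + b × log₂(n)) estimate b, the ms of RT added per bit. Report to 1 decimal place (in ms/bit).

b = (RT₂ − RT₁)/(log₂ n₂ − log₂ n₁) = (776 − 531)/(4.5850 − 2.3219) = 108.262 ms/bit.

108.3 ms/bit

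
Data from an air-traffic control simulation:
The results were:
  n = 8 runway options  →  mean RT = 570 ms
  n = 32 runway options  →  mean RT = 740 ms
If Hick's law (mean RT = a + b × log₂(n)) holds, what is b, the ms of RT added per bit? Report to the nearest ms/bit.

Slope: b = (740 − 570) / (log₂ 32 − log₂ 8) = 170/2.0000 = 85 ms/bit.

85 ms/bit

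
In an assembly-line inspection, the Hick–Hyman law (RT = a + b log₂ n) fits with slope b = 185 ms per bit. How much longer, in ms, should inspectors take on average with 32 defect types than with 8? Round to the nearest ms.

Only the slope matters, since a is common to both: ΔRT = b·log₂(n₂/n₁).
log₂(32) − log₂(8) = log₂(32/8) = log₂(4) = 2.
ΔRT = 185 × 2.0000 = 370.000 ms.

370 ms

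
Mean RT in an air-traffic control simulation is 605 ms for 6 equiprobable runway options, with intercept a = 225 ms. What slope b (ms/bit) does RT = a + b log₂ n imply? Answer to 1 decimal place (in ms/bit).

147.0 ms/bit

6 alternatives carry log₂ 6 = 2.5850 bits; the choice cost is 605 − 225 = 380 ms, so b = 380/2.5850 = 147.004 ms/bit.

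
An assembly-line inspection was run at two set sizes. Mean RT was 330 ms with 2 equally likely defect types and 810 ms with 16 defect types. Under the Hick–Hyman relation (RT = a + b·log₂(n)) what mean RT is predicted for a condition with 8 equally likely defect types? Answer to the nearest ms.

With log₂ n on the abscissa the relation is linear; from the two conditions:
  b = (810 − 330) / (log₂ 16 − log₂ 2) = 480 / (4 − 1) = 160 ms/bit
  a = 330 − 160 × 1 = 170 ms
Then RT(8) = 170 + 160 × log₂ 8 = 170 + 160 × 3 ≈ 650.000 ms.

650 ms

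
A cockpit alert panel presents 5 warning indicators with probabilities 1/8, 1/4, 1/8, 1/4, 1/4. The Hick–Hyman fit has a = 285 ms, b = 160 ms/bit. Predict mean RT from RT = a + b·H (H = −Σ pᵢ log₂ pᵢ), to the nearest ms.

645 ms

H = −Σ pᵢ log₂ pᵢ = 0.125·3 + 0.25·2 + 0.125·3 + 0.25·2 + 0.25·2 = 2.250 bits.
RT = 285 + 160 × 2.250 = 645.00 ms.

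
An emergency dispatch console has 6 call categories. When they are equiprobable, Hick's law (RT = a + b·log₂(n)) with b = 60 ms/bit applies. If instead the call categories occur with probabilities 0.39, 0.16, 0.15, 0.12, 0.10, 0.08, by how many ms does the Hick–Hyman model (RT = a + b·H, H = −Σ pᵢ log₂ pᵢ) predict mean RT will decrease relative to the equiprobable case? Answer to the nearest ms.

The RT saving is b·ΔH. Equiprobable H₀ = log₂(6) = 2.5850 bits; with the given probabilities H = 2.3541 bits.
b·(H₀ − H) = 60 × (2.5850 − 2.3541) = 13.85 ms.

14 ms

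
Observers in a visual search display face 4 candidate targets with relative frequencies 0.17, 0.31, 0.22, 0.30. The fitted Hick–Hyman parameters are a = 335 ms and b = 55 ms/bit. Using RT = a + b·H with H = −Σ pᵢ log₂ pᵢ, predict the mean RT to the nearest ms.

443 ms

Entropy contributions −pᵢ log₂ pᵢ: 0.4346, 0.5238, 0.4806, 0.5211; sum H = 1.9600 bits.
RT = a + bH = 335 + 55·1.9600 = 442.80 ms.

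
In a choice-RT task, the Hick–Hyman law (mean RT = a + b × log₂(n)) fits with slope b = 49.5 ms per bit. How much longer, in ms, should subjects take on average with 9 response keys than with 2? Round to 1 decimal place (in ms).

107.4 ms

ΔRT = (a + b log₂ n₂) − (a + b log₂ n₁) = b·(log₂ n₂ − log₂ n₁).
log₂(9) − log₂(2) = 3.1699 − 1 = 2.1699.
ΔRT = 49.5 × 2.1699 = 107.411 ms.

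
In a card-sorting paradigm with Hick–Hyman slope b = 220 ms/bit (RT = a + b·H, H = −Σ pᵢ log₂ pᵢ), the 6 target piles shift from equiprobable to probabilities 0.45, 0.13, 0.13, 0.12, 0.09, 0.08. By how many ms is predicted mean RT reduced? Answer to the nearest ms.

73 ms

Equiprobable entropy H₀ = log₂ 6 = 2.5850 bits.
Skewed entropy H = −Σ pᵢ log₂ pᵢ = 2.2549 bits.
ΔRT = b·(H₀ − H) = 220 × 0.3300 = 72.61 ms.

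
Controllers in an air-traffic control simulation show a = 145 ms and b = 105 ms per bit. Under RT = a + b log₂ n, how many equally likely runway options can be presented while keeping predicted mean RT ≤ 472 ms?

8

105·log₂ n ≤ 472 − 145 = 327, giving log₂ n ≤ 3.1143 and n ≤ 8.660. The largest whole number is 8.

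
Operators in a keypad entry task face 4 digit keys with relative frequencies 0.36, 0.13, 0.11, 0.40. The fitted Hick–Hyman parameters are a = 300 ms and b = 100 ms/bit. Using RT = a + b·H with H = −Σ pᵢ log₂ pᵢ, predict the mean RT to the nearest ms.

479 ms

Entropy contributions −pᵢ log₂ pᵢ: 0.5306, 0.3826, 0.3503, 0.5288; sum H = 1.7923 bits.
RT = a + bH = 300 + 100·1.7923 = 479.23 ms.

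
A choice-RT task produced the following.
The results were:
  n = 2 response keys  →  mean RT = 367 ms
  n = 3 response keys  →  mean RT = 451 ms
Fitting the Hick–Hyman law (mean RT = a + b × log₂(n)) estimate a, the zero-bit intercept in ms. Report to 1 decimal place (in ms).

b = (RT₂ − RT₁)/(log₂ n₂ − log₂ n₁) = (451 − 367)/(1.5850 − 1) = 143.599 ms/bit.
a = RT₁ − b·log₂ n₁ = 367 − 143.599 × 1 = 223.401 ms.

223.4 ms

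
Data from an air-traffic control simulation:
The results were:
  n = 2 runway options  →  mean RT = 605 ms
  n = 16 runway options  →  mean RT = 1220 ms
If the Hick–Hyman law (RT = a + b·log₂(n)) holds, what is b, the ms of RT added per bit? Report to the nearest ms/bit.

b = (RT₂ − RT₁)/(log₂ n₂ − log₂ n₁) = (1220 − 605)/(4 − 1) = 205 ms/bit.

205 ms/bit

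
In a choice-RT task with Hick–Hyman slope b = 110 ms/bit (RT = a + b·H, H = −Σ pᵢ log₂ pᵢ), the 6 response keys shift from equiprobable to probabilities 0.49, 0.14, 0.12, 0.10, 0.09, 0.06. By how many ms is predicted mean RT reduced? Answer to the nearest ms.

Equiprobable entropy H₀ = log₂ 6 = 2.5850 bits.
Skewed entropy H = −Σ pᵢ log₂ pᵢ = 2.1568 bits.
ΔRT = b·(H₀ − H) = 110 × 0.4281 = 47.09 ms.

47 ms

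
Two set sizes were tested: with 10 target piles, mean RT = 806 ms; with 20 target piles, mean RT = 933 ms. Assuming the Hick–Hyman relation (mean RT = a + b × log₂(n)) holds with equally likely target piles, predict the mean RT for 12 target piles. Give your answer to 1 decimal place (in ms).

RT is linear in log₂ n, so two points fix the line:
  b = (933 − 806) / (log₂ 20 − log₂ 10) = 127 / (4.3219 − 3.3219) = 127.000 ms/bit
  a = 806 − 127.000 × 3.3219 = 384.115 ms
Then RT(12) = 384.115 + 127.000 × log₂ 12 = 384.115 + 127.000 × 3.5850 ≈ 839.405 ms.

839.4 ms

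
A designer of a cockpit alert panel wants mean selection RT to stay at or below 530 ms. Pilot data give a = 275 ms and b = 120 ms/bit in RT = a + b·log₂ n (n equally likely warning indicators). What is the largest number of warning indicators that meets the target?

120·log₂ n ≤ 530 − 275 = 255, giving log₂ n ≤ 2.1250 and n ≤ 4.362. The largest whole number is 4.

4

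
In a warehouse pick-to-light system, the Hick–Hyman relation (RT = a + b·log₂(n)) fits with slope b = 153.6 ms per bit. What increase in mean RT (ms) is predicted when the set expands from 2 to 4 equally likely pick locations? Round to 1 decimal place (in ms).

153.6 ms

Only the slope matters, since a is common to both: ΔRT = b·log₂(n₂/n₁).
log₂(4) − log₂(2) = log₂(4/2) = log₂(2) = 1.
ΔRT = 153.6 × 1.0000 = 153.600 ms.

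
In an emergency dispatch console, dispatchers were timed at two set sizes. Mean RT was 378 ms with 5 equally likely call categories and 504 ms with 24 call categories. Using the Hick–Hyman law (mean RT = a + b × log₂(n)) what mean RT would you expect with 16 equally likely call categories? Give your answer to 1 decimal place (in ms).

RT is linear in log₂ n, so two points fix the line:
  b = (504 − 378) / (log₂ 24 − log₂ 5) = 126 / (4.5850 − 2.3219) = 55.677 ms/bit
  a = 378 − 55.677 × 2.3219 = 248.721 ms
Then RT(16) = 248.721 + 55.677 × log₂ 16 = 248.721 + 55.677 × 4 ≈ 471.431 ms.

471.4 ms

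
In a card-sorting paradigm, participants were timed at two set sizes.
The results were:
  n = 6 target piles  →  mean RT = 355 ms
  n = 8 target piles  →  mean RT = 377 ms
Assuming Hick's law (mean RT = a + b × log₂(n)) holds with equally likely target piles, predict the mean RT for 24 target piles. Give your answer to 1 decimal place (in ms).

461.0 ms

Solve the two-equation system in a and b:
  b = (377 − 355) / (log₂ 8 − log₂ 6) = 22 / (3 − 2.5850) = 53.007 ms/bit
  a = 355 − 53.007 × 2.5850 = 217.978 ms
Then RT(24) = 217.978 + 53.007 × log₂ 24 = 217.978 + 53.007 × 4.5850 ≈ 461.015 ms.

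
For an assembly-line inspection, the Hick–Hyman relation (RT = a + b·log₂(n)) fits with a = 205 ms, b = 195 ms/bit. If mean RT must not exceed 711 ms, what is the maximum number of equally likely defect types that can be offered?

195·log₂ n ≤ 711 − 205 = 506, giving log₂ n ≤ 2.5949 and n ≤ 6.041. The largest whole number is 6.

6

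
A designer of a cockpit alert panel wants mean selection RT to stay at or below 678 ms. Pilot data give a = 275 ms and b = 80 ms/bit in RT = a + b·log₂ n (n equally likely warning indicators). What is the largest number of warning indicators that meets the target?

32

Set 275 + 80·log₂ n ≤ 678 → log₂ n ≤ (678 − 275)/80 = 5.0375.
So n ≤ 2^5.0375 = 32.843; the largest integer n is 32.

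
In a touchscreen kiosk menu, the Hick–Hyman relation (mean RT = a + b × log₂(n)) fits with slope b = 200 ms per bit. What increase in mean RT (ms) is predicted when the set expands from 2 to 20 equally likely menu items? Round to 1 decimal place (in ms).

Only the slope matters, since a is common to both: ΔRT = b·log₂(n₂/n₁).
log₂(20) − log₂(2) = 4.3219 − 1 = 3.3219.
ΔRT = 200 × 3.3219 = 664.386 ms.

664.4 ms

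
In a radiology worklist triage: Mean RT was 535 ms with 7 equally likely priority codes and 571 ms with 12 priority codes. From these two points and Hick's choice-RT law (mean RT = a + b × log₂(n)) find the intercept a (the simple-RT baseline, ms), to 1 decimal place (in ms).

The slope on a log₂ axis is (571 − 535) / (3.5850 − 2.8074) = 46.296 ms/bit.
a = RT₁ − b·log₂ n₁ = 535 − 46.296 × 2.8074 = 405.031 ms.

405.0 ms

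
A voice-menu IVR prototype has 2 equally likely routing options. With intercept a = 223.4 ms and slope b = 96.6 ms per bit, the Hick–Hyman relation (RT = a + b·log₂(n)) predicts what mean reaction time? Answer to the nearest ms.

320 ms

log₂(2) = 1 bits, so RT = 223.4 + 96.6 × 1 ≈ 320.000 ms.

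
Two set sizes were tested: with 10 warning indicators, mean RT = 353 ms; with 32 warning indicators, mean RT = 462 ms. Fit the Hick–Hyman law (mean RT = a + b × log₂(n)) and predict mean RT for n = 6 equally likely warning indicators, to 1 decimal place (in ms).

305.1 ms

With log₂ n on the abscissa the relation is linear; from the two conditions:
  b = (462 − 353) / (log₂ 32 − log₂ 10) = 109 / (5 − 3.3219) = 64.956 ms/bit
  a = 353 − 64.956 × 3.3219 = 137.222 ms
Then RT(6) = 137.222 + 64.956 × log₂ 6 = 137.222 + 64.956 × 2.5850 ≈ 305.130 ms.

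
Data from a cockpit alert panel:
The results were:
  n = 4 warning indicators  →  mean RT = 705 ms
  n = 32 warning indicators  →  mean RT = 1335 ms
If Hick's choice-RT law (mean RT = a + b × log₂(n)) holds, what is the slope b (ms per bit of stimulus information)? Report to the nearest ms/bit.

The slope on a log₂ axis is (1335 − 705) / (5 − 2) = 210 ms/bit.

210 ms/bit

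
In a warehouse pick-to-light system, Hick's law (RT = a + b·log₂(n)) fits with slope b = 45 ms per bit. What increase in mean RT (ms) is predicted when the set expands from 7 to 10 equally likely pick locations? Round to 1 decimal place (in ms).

23.2 ms

ΔRT = (a + b log₂ n₂) − (a + b log₂ n₁) = b·(log₂ n₂ − log₂ n₁).
log₂(10) − log₂(7) = 3.3219 − 2.8074 = 0.5146.
ΔRT = 45 × 0.5146 = 23.156 ms.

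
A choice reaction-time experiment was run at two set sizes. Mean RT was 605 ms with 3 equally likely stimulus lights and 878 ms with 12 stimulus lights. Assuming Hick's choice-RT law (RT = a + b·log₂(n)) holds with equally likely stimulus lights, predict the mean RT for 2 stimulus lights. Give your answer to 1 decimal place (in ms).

525.2 ms

RT is linear in log₂ n, so two points fix the line:
  b = (878 − 605) / (log₂ 12 − log₂ 3) = 273 / (3.5850 − 1.5850) = 136.500 ms/bit
  a = 605 − 136.500 × 1.5850 = 388.653 ms
Then RT(2) = 388.653 + 136.500 × log₂ 2 = 388.653 + 136.500 × 1 ≈ 525.153 ms.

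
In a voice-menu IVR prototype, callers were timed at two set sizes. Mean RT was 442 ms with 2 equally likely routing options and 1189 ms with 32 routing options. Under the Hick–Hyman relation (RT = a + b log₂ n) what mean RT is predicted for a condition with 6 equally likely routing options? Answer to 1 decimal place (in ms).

738.0 ms

With log₂ n on the abscissa the relation is linear; from the two conditions:
  b = (1189 − 442) / (log₂ 32 − log₂ 2) = 747 / (5 − 1) = 186.750 ms/bit
  a = 442 − 186.750 × 1 = 255.250 ms
Then RT(6) = 255.250 + 186.750 × log₂ 6 = 255.250 + 186.750 × 2.5850 ≈ 737.992 ms.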